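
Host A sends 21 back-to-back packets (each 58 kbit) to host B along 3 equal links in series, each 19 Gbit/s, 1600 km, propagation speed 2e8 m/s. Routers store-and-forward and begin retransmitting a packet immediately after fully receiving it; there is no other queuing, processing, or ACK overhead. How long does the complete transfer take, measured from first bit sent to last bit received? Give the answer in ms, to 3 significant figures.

24.1 ms

Per-hop transmission t_tx = L/R = 58000/19000000000 = 0.00305263 ms.
Per-hop propagation t_prop = 1600000/200000000 = 8 ms.
Pipeline fill: first packet needs 3·t_tx to clear all hops; remaining 20 packets each add one t_tx.
Total = (3+21-1)·t_tx + 3·t_prop = 23·0.00305263 + 3·8 = 24.1 ms.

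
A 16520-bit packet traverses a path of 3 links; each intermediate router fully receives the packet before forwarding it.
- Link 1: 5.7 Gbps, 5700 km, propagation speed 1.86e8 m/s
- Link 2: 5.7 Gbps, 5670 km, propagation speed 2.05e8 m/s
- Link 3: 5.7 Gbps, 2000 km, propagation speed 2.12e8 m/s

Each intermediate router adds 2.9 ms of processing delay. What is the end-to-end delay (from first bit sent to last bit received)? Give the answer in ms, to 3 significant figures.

Transmission delay per hop = L/R = 16520/5700000000 = 0.00289825 ms; 3 hops → 0.00869474 ms.
Propagation delays (d/s per hop): 30.6452, 27.6585, 9.43396 ms; sum = 67.7377 ms.
Processing at 2 router(s): 2 × 2.9 ms = 5.8 ms.
End-to-end = 73.5 ms.

73.5 ms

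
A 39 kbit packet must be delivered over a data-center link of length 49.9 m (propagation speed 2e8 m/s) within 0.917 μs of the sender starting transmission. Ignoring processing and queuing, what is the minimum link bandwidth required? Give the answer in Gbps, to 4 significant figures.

Propagation delay = 49.9 / 200000000 = 0.2495 μs.
Transmission budget = 0.917 − 0.2495 = 0.6675 μs.
R ≥ L / t_tx = 39000 bits / 6.675e-07 s = 58.43 Gbps.

58.43 Gbps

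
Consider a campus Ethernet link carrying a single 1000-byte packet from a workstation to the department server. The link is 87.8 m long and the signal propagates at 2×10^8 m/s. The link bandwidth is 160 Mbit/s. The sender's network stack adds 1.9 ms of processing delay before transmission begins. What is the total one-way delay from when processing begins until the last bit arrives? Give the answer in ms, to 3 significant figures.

1.95 ms

L = 1000 × 8 = 8000 bits.
Transmission delay = L/R = 8000 / 160000000 = 0.05 ms.
Propagation delay = d/s = 87.8 m / 200000000 m/s = 0.000439 ms.
Plus processing delay 1.9 ms = 1.9 ms.
Total = 1.95 ms.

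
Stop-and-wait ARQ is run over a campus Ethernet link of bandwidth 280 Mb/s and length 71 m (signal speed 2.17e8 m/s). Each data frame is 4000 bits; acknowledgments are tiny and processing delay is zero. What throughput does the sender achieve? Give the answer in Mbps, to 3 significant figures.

268 Mbps

t_tx = L/R = 4000/280000000 = 1.42857e-05 s.
t_prop = 71/217000000 = 3.27189e-07 s; RTT = 6.54378e-07 s.
Cycle = t_tx + RTT = 1.49401e-05 s.
Throughput = L / cycle = 4000 / 1.49401e-05 = 268 Mbps.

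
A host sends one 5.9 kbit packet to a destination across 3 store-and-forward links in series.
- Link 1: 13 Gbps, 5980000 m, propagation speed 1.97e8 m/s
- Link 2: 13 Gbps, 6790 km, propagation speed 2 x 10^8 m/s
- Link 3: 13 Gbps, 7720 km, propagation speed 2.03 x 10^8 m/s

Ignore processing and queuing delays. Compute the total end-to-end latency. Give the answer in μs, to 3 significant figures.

102000 μs

L = 5900 bits.
Transmission delay per hop = L/R = 5900/13000000000 = 0.453846 μs; 3 hops → 1.36154 μs.
Propagation delays (d/s per hop): 30355.3, 33950, 38029.6 μs; sum = 102335 μs.
End-to-end = 102000 μs.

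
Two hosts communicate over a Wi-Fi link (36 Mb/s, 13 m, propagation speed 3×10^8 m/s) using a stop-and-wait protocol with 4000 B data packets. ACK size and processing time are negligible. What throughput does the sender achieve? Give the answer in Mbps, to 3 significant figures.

36.0 Mbps

t_tx = L/R = 32000/36000000 = 0.000888889 s.
t_prop = 13/300000000 = 4.33333e-08 s; RTT = 8.66667e-08 s.
Cycle = t_tx + RTT = 0.000888976 s.
Throughput = L / cycle = 32000 / 0.000888976 = 36.0 Mbps.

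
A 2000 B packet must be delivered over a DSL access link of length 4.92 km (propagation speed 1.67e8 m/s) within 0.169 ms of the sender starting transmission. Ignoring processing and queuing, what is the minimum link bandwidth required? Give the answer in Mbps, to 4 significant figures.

L = 16000 bits.
Propagation delay = 4920 / 167000000 = 0.0294611 ms.
Transmission budget = 0.169 − 0.0294611 = 0.139539 ms.
R ≥ L / t_tx = 16000 bits / 0.000139539 s = 114.7 Mbps.

114.7 Mbps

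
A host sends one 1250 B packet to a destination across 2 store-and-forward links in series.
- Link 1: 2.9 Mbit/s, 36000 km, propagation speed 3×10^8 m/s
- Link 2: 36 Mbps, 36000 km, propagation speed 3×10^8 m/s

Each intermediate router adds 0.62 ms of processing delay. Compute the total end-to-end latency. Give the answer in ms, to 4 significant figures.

244.3 ms

L = 1250 × 8 = 10000 bits.
Transmission delays (L/R per hop): 3.44828, 0.277778 ms; sum = 3.72605 ms.
Propagation delays (d/s per hop): 120, 120 ms; sum = 240 ms.
Processing at 1 router(s): 1 × 0.62 ms = 0.62 ms.
End-to-end = 244.3 ms.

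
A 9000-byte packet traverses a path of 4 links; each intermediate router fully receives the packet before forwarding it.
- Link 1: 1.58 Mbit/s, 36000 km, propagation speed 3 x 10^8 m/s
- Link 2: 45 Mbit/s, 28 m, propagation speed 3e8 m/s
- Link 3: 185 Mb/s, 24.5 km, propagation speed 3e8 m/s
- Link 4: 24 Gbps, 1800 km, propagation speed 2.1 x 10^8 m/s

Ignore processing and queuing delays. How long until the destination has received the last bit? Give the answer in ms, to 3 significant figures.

176 ms

L = 9000 × 8 = 72000 bits.
Transmission delays (L/R per hop): 45.5696, 1.6, 0.389189, 0.003 ms; sum = 47.5618 ms.
Propagation delays (d/s per hop): 120, 9.33333e-05, 0.0816667, 8.57143 ms; sum = 128.653 ms.
End-to-end = 176 ms.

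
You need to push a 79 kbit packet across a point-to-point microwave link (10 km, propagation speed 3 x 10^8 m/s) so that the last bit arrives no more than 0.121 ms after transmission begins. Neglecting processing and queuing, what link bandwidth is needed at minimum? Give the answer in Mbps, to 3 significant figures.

901 Mbps

Propagation delay = 10000 / 300000000 = 0.0333333 ms.
Transmission budget = 0.121 − 0.0333333 = 0.0876667 ms.
R ≥ L / t_tx = 79000 bits / 8.76667e-05 s = 901 Mbps.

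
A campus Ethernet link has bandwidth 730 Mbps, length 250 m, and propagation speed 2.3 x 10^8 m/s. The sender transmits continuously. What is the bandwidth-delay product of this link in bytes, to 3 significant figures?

99.2 bytes

Propagation delay = 250 / 2.3e+08 = 1.08696e-06 s.
BDP = R × t_prop = 730000000 × 1.08696e-06 = 793.478 bits.
In bytes: 793.478/8 = 99.2 bytes.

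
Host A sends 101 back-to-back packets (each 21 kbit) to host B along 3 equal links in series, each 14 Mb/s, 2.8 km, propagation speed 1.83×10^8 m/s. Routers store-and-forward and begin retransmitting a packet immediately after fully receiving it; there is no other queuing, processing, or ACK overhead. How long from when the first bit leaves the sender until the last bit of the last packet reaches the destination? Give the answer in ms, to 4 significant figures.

Per-hop transmission t_tx = L/R = 21000/14000000 = 1.5 ms.
Per-hop propagation t_prop = 2800/183000000 = 0.0153005 ms.
Pipeline fill: first packet needs 3·t_tx to clear all hops; remaining 100 packets each add one t_tx.
Total = (3+101-1)·t_tx + 3·t_prop = 103·1.5 + 3·0.0153005 = 154.5 ms.

154.5 ms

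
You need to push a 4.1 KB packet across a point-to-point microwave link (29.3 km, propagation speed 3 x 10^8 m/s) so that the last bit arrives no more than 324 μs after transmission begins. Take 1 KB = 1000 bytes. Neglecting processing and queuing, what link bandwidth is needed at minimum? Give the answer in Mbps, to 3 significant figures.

145 Mbps

L = 32800 bits.
Propagation delay = 29300 / 300000000 = 97.6667 μs.
Transmission budget = 324 − 97.6667 = 226.333 μs.
R ≥ L / t_tx = 32800 bits / 0.000226333 s = 145 Mbps.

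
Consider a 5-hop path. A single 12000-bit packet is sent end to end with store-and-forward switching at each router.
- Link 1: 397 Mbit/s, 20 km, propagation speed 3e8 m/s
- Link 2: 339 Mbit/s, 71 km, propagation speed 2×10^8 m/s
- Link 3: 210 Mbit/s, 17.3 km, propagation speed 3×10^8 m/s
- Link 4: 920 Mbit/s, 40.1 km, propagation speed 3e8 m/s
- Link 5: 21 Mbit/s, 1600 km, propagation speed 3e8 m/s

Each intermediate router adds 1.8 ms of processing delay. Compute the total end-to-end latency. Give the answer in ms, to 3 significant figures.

Transmission delays (L/R per hop): 0.0302267, 0.0353982, 0.0571429, 0.0130435, 0.571429 ms; sum = 0.70724 ms.
Propagation delays (d/s per hop): 0.0666667, 0.355, 0.0576667, 0.133667, 5.33333 ms; sum = 5.94633 ms.
Processing at 4 router(s): 4 × 1.8 ms = 7.2 ms.
End-to-end = 13.9 ms.

13.9 ms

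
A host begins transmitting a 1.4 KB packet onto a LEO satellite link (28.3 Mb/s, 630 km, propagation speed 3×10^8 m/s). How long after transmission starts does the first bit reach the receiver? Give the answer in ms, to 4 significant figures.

2.100 ms

First bit experiences only propagation delay: d/s = 630000/300000000 = 2.100 ms.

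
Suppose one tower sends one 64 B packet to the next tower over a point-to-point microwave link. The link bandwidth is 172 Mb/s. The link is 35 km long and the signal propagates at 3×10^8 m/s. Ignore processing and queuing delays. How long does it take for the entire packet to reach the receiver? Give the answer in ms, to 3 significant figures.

0.120 ms

L = 64 × 8 = 512 bits.
Transmission delay = L/R = 512 / 172000000 = 0.00297674 ms.
Propagation delay = d/s = 35000 m / 300000000 m/s = 0.116667 ms.
Total = 0.120 ms.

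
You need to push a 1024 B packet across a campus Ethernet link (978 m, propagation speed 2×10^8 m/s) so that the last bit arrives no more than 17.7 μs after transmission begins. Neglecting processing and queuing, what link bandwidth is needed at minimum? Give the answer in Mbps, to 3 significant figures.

640 Mbps

L = 8192 bits.
Propagation delay = 978 / 200000000 = 4.89 μs.
Transmission budget = 17.7 − 4.89 = 12.81 μs.
R ≥ L / t_tx = 8192 bits / 1.281e-05 s = 640 Mbps.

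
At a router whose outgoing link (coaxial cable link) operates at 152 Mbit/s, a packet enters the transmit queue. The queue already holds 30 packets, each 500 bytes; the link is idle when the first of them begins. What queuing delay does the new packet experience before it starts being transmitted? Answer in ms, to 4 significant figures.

Each queued packet: L/R = 4000/152000000 = 0.0263158 ms.
30 queued → 0.789474 ms.
Queuing delay = 0.7895 ms.

0.7895 ms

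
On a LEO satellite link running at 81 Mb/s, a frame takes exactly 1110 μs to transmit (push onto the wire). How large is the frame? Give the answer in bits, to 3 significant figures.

L = R × t_tx = 81000000 b/s × 0.00111 s = 89910 bits.

89900 bits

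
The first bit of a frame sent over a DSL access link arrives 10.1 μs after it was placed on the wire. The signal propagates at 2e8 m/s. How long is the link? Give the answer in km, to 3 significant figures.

d = s × t_prop = 200000000 × 1.01e-05 = 2.02 km.

2.02 km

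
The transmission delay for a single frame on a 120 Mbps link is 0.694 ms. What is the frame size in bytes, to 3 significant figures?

10400 bytes

L = R × t_tx = 120000000 b/s × 0.000694 s = 83280 bits.
In bytes: 83280 / 8 = 10400 bytes.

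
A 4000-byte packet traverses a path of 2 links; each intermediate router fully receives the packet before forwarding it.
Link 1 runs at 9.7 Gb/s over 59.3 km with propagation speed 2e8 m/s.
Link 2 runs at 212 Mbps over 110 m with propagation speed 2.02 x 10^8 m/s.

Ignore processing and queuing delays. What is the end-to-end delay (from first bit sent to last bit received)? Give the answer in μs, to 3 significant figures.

L = 4000 × 8 = 32000 bits.
Transmission delays (L/R per hop): 3.29897, 150.943 μs; sum = 154.242 μs.
Propagation delays (d/s per hop): 296.5, 0.544554 μs; sum = 297.045 μs.
End-to-end = 451 μs.

451 μs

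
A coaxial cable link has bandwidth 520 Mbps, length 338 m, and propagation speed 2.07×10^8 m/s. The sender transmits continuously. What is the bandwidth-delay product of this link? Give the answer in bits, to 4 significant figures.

849.1 bits

Propagation delay = 338 / 2.07e+08 = 1.63285e-06 s.
BDP = R × t_prop = 520000000 × 1.63285e-06 = 849.082 bits.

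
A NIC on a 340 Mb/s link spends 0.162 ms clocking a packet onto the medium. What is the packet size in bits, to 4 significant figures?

55080 bits

L = R × t_tx = 340000000 b/s × 0.000162 s = 55080 bits.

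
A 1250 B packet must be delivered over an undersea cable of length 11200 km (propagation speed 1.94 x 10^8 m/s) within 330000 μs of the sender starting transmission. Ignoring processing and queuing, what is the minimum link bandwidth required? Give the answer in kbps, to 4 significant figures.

36.73 kbps

L = 10000 bits.
Propagation delay = 11200000 / 194000000 = 57732 μs.
Transmission budget = 330000 − 57732 = 272268 μs.
R ≥ L / t_tx = 10000 bits / 0.272268 s = 36.73 kbps.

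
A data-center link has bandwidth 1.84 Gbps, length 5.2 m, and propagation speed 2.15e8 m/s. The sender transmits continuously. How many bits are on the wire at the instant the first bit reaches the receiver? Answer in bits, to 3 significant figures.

44.5 bits

Propagation delay = 5.2 / 215000000 = 2.4186e-08 s.
BDP = R × t_prop = 1840000000 × 2.4186e-08 = 44.5023 bits.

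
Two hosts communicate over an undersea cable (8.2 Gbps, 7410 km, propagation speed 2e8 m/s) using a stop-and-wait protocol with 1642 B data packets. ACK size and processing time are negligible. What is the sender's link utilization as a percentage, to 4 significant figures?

t_tx = L/R = 13136/8.2e+09 = 1.60195e-06 s.
t_prop = 7410000/200000000 = 0.03705 s; RTT = 0.0741 s.
Cycle = t_tx + RTT = 0.0741016 s.
Utilization = t_tx / cycle = 1.60195e-06/0.0741016 = 0.002162 %.

0.002162 %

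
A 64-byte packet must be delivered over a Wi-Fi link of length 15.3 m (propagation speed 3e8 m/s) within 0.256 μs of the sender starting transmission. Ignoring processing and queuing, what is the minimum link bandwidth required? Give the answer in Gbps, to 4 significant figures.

2.498 Gbps

L = 512 bits.
Propagation delay = 15.3 / 300000000 = 0.051 μs.
Transmission budget = 0.256 − 0.051 = 0.205 μs.
R ≥ L / t_tx = 512 bits / 2.05e-07 s = 2.498 Gbps.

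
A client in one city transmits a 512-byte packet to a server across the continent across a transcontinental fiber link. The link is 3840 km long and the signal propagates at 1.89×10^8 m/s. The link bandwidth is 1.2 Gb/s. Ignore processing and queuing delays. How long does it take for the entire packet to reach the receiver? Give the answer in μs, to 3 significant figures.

L = 512 × 8 = 4096 bits.
Transmission delay = L/R = 4096 / 1200000000 = 3.41333 μs.
Propagation delay = d/s = 3840000 m / 189000000 m/s = 20317.5 μs.
Total = 20300 μs.

20300 μs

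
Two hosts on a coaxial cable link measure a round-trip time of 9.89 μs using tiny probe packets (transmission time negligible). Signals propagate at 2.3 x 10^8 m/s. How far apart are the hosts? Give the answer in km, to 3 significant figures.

1.14 km

One-way propagation = RTT/2 = 4.945 μs.
d = s × t = 2.3e+08 × 4.945e-06 = 1.14 km.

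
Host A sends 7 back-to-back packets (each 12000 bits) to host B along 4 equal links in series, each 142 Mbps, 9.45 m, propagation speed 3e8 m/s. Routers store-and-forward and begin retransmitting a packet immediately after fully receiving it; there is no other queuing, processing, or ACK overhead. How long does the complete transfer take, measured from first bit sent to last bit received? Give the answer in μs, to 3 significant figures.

Per-hop transmission t_tx = L/R = 12000/142000000 = 84.507 μs.
Per-hop propagation t_prop = 9.45/300000000 = 0.0315 μs.
Pipeline fill: first packet needs 4·t_tx to clear all hops; remaining 6 packets each add one t_tx.
Total = (4+7-1)·t_tx + 4·t_prop = 10·84.507 + 4·0.0315 = 845 μs.

845 μs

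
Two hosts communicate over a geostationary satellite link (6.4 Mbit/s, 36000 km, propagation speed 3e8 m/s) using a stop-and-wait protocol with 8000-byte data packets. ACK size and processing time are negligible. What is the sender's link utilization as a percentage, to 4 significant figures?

4.000 %

t_tx = L/R = 64000/6400000 = 0.01 s.
t_prop = 36000000/300000000 = 0.12 s; RTT = 0.24 s.
Cycle = t_tx + RTT = 0.25 s.
Utilization = t_tx / cycle = 0.01/0.25 = 4.000 %.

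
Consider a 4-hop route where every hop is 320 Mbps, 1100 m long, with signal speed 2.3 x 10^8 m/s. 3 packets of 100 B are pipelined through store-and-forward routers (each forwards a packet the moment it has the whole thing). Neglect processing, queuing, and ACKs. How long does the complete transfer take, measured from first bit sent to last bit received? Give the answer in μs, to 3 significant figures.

34.1 μs

Per-hop transmission t_tx = L/R = 800/320000000 = 2.5 μs.
Per-hop propagation t_prop = 1100/2.3e+08 = 4.78261 μs.
Pipeline fill: first packet needs 4·t_tx to clear all hops; remaining 2 packets each add one t_tx.
Total = (4+3-1)·t_tx + 4·t_prop = 6·2.5 + 4·4.78261 = 34.1 μs.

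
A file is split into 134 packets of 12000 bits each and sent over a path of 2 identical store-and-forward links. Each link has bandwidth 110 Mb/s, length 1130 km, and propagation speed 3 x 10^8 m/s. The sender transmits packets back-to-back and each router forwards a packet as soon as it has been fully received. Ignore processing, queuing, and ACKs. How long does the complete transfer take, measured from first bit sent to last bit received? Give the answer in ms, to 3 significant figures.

22.3 ms

Per-hop transmission t_tx = L/R = 12000/110000000 = 0.109091 ms.
Per-hop propagation t_prop = 1130000/300000000 = 3.76667 ms.
Pipeline fill: first packet needs 2·t_tx to clear all hops; remaining 133 packets each add one t_tx.
Total = (2+134-1)·t_tx + 2·t_prop = 135·0.109091 + 2·3.76667 = 22.3 ms.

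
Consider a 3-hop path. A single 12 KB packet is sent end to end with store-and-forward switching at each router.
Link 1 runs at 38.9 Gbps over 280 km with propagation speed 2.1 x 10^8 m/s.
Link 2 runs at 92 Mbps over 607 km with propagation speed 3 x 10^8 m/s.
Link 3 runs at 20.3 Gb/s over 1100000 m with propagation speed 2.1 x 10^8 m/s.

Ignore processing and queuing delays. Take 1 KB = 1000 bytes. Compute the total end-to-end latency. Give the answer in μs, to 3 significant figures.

L = 96000 bits.
Transmission delays (L/R per hop): 2.46787, 1043.48, 4.72906 μs; sum = 1050.68 μs.
Propagation delays (d/s per hop): 1333.33, 2023.33, 5238.1 μs; sum = 8594.76 μs.
End-to-end = 9650 μs.

9650 μs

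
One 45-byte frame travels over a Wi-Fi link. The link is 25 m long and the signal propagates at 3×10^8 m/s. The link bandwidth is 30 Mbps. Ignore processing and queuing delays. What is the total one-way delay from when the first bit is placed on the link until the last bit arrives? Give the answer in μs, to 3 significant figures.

12.1 μs

L = 45 × 8 = 360 bits.
Transmission delay = L/R = 360 / 30000000 = 12 μs.
Propagation delay = d/s = 25 m / 300000000 m/s = 0.0833333 μs.
Total = 12.1 μs.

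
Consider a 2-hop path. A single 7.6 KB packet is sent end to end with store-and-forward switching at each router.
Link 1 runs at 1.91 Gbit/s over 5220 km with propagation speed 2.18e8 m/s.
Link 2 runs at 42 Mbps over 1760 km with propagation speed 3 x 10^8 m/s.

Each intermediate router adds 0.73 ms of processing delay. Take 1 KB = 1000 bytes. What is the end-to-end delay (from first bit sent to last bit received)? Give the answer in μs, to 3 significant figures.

32000 μs

L = 60800 bits.
Transmission delays (L/R per hop): 31.8325, 1447.62 μs; sum = 1479.45 μs.
Propagation delays (d/s per hop): 23945, 5866.67 μs; sum = 29811.6 μs.
Processing at 1 router(s): 1 × 0.73 ms = 730 μs.
End-to-end = 32000 μs.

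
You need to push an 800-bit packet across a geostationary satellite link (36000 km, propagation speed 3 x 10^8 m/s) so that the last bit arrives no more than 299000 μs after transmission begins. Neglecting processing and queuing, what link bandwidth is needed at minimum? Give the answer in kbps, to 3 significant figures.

Propagation delay = 36000000 / 300000000 = 120000 μs.
Transmission budget = 299000 − 120000 = 179000 μs.
R ≥ L / t_tx = 800 bits / 0.179 s = 4.47 kbps.

4.47 kbps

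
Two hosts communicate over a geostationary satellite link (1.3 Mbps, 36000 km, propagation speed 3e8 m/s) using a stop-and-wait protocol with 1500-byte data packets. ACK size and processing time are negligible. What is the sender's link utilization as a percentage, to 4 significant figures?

3.704 %

t_tx = L/R = 12000/1300000 = 0.00923077 s.
t_prop = 36000000/300000000 = 0.12 s; RTT = 0.24 s.
Cycle = t_tx + RTT = 0.249231 s.
Utilization = t_tx / cycle = 0.00923077/0.249231 = 3.704 %.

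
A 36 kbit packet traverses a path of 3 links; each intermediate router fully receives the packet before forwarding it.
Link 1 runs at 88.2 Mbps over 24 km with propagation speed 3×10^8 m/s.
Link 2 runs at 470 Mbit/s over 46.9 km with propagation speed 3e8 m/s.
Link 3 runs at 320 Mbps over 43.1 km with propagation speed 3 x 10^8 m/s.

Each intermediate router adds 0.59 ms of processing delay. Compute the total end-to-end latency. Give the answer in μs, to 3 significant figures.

L = 36000 bits.
Transmission delays (L/R per hop): 408.163, 76.5957, 112.5 μs; sum = 597.259 μs.
Propagation delays (d/s per hop): 80, 156.333, 143.667 μs; sum = 380 μs.
Processing at 2 router(s): 2 × 0.59 ms = 1180 μs.
End-to-end = 2160 μs.

2160 μs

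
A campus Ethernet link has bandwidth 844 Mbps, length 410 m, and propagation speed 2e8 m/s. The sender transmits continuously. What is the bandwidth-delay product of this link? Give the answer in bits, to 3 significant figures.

Propagation delay = 410 / 200000000 = 2.05e-06 s.
BDP = R × t_prop = 844000000 × 2.05e-06 = 1730.2 bits.

1730 bits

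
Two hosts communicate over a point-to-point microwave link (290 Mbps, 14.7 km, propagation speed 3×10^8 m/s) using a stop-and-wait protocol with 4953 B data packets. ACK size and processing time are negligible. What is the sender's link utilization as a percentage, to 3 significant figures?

t_tx = L/R = 39624/290000000 = 0.000136634 s.
t_prop = 14700/300000000 = 4.9e-05 s; RTT = 9.8e-05 s.
Cycle = t_tx + RTT = 0.000234634 s.
Utilization = t_tx / cycle = 0.000136634/0.000234634 = 58.2 %.

58.2 %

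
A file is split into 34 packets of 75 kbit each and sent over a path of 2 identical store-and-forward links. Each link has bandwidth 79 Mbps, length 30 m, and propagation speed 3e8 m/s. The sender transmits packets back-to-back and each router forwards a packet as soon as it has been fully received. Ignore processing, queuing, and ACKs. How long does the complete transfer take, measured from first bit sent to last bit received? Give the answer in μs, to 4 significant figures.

Per-hop transmission t_tx = L/R = 75000/79000000 = 949.367 μs.
Per-hop propagation t_prop = 30/300000000 = 0.1 μs.
Pipeline fill: first packet needs 2·t_tx to clear all hops; remaining 33 packets each add one t_tx.
Total = (2+34-1)·t_tx + 2·t_prop = 35·949.367 + 2·0.1 = 33230 μs.

33230 μs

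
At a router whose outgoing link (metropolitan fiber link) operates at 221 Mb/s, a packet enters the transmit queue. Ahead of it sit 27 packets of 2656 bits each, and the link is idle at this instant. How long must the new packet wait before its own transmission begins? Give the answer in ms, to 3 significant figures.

0.324 ms

Each queued packet: L/R = 2656/221000000 = 0.0120181 ms.
27 queued → 0.324489 ms.
Queuing delay = 0.324 ms.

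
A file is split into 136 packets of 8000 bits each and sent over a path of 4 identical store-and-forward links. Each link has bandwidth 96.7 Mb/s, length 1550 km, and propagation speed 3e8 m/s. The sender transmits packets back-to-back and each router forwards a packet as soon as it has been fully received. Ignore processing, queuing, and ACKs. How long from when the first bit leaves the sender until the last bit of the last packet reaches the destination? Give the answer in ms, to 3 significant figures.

32.2 ms

Per-hop transmission t_tx = L/R = 8000/96700000 = 0.0827301 ms.
Per-hop propagation t_prop = 1550000/300000000 = 5.16667 ms.
Pipeline fill: first packet needs 4·t_tx to clear all hops; remaining 135 packets each add one t_tx.
Total = (4+136-1)·t_tx + 4·t_prop = 139·0.0827301 + 4·5.16667 = 32.2 ms.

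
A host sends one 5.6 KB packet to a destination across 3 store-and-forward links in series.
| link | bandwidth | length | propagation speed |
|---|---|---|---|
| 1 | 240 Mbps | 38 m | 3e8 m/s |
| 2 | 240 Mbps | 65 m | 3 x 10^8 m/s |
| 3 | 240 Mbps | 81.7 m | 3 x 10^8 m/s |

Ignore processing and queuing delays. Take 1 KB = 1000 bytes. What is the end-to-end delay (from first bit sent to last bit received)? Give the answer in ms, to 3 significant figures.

L = 44800 bits.
Transmission delay per hop = L/R = 44800/240000000 = 0.186667 ms; 3 hops → 0.56 ms.
Propagation delays (d/s per hop): 0.000126667, 0.000216667, 0.000272333 ms; sum = 0.000615667 ms.
End-to-end = 0.561 ms.

0.561 ms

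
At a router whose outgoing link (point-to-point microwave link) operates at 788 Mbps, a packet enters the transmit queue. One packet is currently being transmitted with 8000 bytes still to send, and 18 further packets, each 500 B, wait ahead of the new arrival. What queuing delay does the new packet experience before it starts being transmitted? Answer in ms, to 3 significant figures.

0.173 ms

Each queued packet: L/R = 4000/788000000 = 0.00507614 ms.
18 queued → 0.0913706 ms.
Plus remaining 64000 bits of current packet: 0.0812183 ms.
Queuing delay = 0.173 ms.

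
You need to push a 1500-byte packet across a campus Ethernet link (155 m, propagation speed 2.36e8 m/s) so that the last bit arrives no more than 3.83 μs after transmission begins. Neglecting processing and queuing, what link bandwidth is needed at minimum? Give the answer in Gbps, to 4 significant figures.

3.782 Gbps

L = 12000 bits.
Propagation delay = 155 / 236000000 = 0.65678 μs.
Transmission budget = 3.83 − 0.65678 = 3.17322 μs.
R ≥ L / t_tx = 12000 bits / 3.17322e-06 s = 3.782 Gbps.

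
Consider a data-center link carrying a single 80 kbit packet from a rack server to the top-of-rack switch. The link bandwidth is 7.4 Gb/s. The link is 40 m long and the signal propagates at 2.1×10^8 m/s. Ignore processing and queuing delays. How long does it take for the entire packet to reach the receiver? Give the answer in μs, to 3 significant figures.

11.0 μs

L = 80000 bits.
Transmission delay = L/R = 80000 / 7400000000 = 10.8108 μs.
Propagation delay = d/s = 40 m / 210000000 m/s = 0.190476 μs.
Total = 11.0 μs.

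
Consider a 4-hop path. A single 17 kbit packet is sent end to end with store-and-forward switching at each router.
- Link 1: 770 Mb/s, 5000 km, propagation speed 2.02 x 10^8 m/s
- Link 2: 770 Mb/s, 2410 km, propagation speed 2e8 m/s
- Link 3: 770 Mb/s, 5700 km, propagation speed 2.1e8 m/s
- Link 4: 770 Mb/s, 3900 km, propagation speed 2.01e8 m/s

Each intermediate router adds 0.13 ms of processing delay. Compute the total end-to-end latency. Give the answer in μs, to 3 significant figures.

L = 17000 bits.
Transmission delay per hop = L/R = 17000/770000000 = 22.0779 μs; 4 hops → 88.3117 μs.
Propagation delays (d/s per hop): 24752.5, 12050, 27142.9, 19403 μs; sum = 83348.3 μs.
Processing at 3 router(s): 3 × 0.13 ms = 390 μs.
End-to-end = 83800 μs.

83800 μs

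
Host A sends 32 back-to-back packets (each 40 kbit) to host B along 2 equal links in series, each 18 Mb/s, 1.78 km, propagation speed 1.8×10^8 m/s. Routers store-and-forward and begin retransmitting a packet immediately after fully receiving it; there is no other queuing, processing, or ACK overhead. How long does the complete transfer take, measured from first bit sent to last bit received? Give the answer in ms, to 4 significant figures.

Per-hop transmission t_tx = L/R = 40000/18000000 = 2.22222 ms.
Per-hop propagation t_prop = 1780/180000000 = 0.00988889 ms.
Pipeline fill: first packet needs 2·t_tx to clear all hops; remaining 31 packets each add one t_tx.
Total = (2+32-1)·t_tx + 2·t_prop = 33·2.22222 + 2·0.00988889 = 73.35 ms.

73.35 ms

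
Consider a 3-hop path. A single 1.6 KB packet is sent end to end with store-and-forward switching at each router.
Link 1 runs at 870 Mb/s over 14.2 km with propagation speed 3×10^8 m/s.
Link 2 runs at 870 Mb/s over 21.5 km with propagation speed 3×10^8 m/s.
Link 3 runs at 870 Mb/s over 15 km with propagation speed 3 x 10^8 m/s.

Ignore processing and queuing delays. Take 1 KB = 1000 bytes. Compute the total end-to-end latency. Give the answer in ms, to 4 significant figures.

0.2131 ms

L = 12800 bits.
Transmission delay per hop = L/R = 12800/870000000 = 0.0147126 ms; 3 hops → 0.0441379 ms.
Propagation delays (d/s per hop): 0.0473333, 0.0716667, 0.05 ms; sum = 0.169 ms.
End-to-end = 0.2131 ms.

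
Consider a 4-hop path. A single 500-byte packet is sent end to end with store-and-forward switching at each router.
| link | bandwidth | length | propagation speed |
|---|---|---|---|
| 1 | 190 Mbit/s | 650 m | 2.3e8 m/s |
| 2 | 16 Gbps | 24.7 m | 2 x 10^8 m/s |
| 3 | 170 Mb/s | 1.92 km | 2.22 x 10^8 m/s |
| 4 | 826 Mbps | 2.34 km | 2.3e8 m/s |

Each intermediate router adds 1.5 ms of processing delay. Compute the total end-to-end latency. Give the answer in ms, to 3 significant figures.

4.57 ms

L = 500 × 8 = 4000 bits.
Transmission delays (L/R per hop): 0.0210526, 0.00025, 0.0235294, 0.00484262 ms; sum = 0.0496747 ms.
Propagation delays (d/s per hop): 0.00282609, 0.0001235, 0.00864865, 0.0101739 ms; sum = 0.0217721 ms.
Processing at 3 router(s): 3 × 1.5 ms = 4.5 ms.
End-to-end = 4.57 ms.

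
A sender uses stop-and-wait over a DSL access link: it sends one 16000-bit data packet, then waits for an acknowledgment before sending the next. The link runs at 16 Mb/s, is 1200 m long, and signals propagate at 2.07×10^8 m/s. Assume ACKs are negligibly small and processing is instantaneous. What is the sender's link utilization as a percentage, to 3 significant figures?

98.9 %

t_tx = L/R = 16000/16000000 = 0.001 s.
t_prop = 1200/2.07e+08 = 5.7971e-06 s; RTT = 1.15942e-05 s.
Cycle = t_tx + RTT = 0.00101159 s.
Utilization = t_tx / cycle = 0.001/0.00101159 = 98.9 %.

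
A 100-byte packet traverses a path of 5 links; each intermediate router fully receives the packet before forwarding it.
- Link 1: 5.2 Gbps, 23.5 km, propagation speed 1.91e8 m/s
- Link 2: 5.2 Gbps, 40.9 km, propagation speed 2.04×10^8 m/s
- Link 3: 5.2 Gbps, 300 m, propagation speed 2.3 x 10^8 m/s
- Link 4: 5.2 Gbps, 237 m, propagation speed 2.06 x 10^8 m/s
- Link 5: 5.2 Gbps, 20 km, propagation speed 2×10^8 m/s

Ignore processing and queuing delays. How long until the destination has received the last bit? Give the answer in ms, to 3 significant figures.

L = 100 × 8 = 800 bits.
Transmission delay per hop = L/R = 800/5200000000 = 0.000153846 ms; 5 hops → 0.000769231 ms.
Propagation delays (d/s per hop): 0.123037, 0.20049, 0.00130435, 0.00115049, 0.1 ms; sum = 0.425982 ms.
End-to-end = 0.427 ms.

0.427 ms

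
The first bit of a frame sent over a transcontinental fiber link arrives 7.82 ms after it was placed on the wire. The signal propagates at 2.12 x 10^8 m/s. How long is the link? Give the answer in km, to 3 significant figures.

d = s × t_prop = 212000000 × 0.00782 = 1660 km.

1660 km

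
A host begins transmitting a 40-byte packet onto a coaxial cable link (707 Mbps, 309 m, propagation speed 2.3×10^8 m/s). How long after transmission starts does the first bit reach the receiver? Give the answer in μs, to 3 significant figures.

1.34 μs

First bit experiences only propagation delay: d/s = 309/2.3e+08 = 1.34 μs.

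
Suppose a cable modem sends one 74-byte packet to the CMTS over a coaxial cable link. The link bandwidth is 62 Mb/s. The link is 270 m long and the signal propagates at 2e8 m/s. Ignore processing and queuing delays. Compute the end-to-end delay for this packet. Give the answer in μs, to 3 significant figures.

L = 74 × 8 = 592 bits.
Transmission delay = L/R = 592 / 62000000 = 9.54839 μs.
Propagation delay = d/s = 270 m / 200000000 m/s = 1.35 μs.
Total = 10.9 μs.

10.9 μs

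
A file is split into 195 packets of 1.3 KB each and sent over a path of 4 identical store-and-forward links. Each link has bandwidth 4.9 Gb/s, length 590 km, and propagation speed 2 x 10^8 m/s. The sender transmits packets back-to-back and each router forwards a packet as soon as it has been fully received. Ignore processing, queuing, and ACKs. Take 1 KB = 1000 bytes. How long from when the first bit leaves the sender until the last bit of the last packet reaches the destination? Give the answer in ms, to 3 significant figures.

Per-hop transmission t_tx = L/R = 10400/4900000000 = 0.00212245 ms.
Per-hop propagation t_prop = 590000/200000000 = 2.95 ms.
Pipeline fill: first packet needs 4·t_tx to clear all hops; remaining 194 packets each add one t_tx.
Total = (4+195-1)·t_tx + 4·t_prop = 198·0.00212245 + 4·2.95 = 12.2 ms.

12.2 ms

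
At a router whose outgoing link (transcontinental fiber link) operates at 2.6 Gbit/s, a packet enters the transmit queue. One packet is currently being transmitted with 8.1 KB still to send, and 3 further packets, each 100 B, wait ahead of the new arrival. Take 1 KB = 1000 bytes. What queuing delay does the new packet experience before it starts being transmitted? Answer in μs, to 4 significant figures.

Each queued packet: L/R = 800/2600000000 = 0.307692 μs.
3 queued → 0.923077 μs.
Plus remaining 64800 bits of current packet: 24.9231 μs.
Queuing delay = 25.85 μs.

25.85 μs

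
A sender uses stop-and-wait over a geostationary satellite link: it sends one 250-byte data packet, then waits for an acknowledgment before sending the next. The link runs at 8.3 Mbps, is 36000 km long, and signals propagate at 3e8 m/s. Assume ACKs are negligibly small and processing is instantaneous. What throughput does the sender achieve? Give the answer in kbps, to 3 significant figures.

t_tx = L/R = 2000/8.3e+06 = 0.000240964 s.
t_prop = 36000000/300000000 = 0.12 s; RTT = 0.24 s.
Cycle = t_tx + RTT = 0.240241 s.
Throughput = L / cycle = 2000 / 0.240241 = 8.32 kbps.

8.32 kbps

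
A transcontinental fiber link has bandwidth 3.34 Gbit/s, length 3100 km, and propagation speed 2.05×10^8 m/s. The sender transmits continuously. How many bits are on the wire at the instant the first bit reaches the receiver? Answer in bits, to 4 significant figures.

Propagation delay = 3100000 / 2.05e+08 = 0.015122 s.
BDP = R × t_prop = 3340000000 × 0.015122 = 50507300 bits.

50510000 bits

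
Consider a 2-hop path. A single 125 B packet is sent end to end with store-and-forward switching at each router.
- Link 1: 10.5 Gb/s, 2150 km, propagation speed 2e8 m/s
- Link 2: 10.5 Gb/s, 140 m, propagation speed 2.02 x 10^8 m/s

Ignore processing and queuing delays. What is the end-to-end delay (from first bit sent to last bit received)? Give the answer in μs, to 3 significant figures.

L = 125 × 8 = 1000 bits.
Transmission delay per hop = L/R = 1000/10500000000 = 0.0952381 μs; 2 hops → 0.190476 μs.
Propagation delays (d/s per hop): 10750, 0.693069 μs; sum = 10750.7 μs.
End-to-end = 10800 μs.

10800 μs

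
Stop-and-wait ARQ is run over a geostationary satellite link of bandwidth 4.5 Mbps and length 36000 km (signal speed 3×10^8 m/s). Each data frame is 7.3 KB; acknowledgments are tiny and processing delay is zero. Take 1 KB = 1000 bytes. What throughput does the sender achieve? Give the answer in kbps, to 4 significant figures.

t_tx = L/R = 58400/4500000 = 0.0129778 s.
t_prop = 36000000/300000000 = 0.12 s; RTT = 0.24 s.
Cycle = t_tx + RTT = 0.252978 s.
Throughput = L / cycle = 58400 / 0.252978 = 230.9 kbps.

230.9 kbps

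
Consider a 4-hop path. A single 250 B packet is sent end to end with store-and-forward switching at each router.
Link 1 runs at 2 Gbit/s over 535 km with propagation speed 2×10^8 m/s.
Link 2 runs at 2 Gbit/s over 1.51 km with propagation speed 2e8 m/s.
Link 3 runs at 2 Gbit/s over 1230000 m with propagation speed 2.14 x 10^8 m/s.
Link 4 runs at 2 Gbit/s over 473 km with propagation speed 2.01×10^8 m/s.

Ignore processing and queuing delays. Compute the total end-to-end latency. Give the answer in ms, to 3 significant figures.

10.8 ms

L = 250 × 8 = 2000 bits.
Transmission delay per hop = L/R = 2000/2000000000 = 0.001 ms; 4 hops → 0.004 ms.
Propagation delays (d/s per hop): 2.675, 0.00755, 5.74766, 2.35323 ms; sum = 10.7834 ms.
End-to-end = 10.8 ms.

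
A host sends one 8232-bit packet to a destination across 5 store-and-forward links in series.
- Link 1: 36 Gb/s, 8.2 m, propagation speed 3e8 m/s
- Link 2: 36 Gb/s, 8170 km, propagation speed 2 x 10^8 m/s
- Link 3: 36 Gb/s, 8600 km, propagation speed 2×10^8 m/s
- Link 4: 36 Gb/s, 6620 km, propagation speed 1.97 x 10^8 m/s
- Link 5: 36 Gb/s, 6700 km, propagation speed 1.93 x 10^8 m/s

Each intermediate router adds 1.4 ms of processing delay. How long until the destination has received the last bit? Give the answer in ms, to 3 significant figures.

158 ms

Transmission delay per hop = L/R = 8232/36000000000 = 0.000228667 ms; 5 hops → 0.00114333 ms.
Propagation delays (d/s per hop): 2.73333e-05, 40.85, 43, 33.6041, 34.715 ms; sum = 152.169 ms.
Processing at 4 router(s): 4 × 1.4 ms = 5.6 ms.
End-to-end = 158 ms.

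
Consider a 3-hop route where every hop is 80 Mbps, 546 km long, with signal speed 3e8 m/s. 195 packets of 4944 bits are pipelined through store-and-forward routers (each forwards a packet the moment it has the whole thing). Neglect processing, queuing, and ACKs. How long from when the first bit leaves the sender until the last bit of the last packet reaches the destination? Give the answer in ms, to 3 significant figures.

Per-hop transmission t_tx = L/R = 4944/80000000 = 0.0618 ms.
Per-hop propagation t_prop = 546000/300000000 = 1.82 ms.
Pipeline fill: first packet needs 3·t_tx to clear all hops; remaining 194 packets each add one t_tx.
Total = (3+195-1)·t_tx + 3·t_prop = 197·0.0618 + 3·1.82 = 17.6 ms.

17.6 ms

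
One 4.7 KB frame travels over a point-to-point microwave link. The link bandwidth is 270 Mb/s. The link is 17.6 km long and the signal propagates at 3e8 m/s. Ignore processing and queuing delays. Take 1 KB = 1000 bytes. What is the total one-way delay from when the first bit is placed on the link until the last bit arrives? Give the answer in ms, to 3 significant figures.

0.198 ms

L = 37600 bits.
Transmission delay = L/R = 37600 / 270000000 = 0.139259 ms.
Propagation delay = d/s = 17600 m / 300000000 m/s = 0.0586667 ms.
Total = 0.198 ms.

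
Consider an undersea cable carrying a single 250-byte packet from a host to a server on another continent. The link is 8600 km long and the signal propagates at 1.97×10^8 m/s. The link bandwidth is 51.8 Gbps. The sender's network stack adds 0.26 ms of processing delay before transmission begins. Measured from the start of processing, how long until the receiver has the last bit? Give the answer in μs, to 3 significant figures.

43900 μs

L = 250 × 8 = 2000 bits.
Transmission delay = L/R = 2000 / 51800000000 = 0.03861 μs.
Propagation delay = d/s = 8600000 m / 197000000 m/s = 43654.8 μs.
Plus processing delay 0.26 ms = 260 μs.
Total = 43900 μs.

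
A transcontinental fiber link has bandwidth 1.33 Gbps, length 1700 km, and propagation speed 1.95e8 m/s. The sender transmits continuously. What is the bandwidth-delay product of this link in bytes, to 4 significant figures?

Propagation delay = 1700000 / 195000000 = 0.00871795 s.
BDP = R × t_prop = 1330000000 × 0.00871795 = 11594900 bits.
In bytes: 11594900/8 = 1449000 bytes.

1449000 bytes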